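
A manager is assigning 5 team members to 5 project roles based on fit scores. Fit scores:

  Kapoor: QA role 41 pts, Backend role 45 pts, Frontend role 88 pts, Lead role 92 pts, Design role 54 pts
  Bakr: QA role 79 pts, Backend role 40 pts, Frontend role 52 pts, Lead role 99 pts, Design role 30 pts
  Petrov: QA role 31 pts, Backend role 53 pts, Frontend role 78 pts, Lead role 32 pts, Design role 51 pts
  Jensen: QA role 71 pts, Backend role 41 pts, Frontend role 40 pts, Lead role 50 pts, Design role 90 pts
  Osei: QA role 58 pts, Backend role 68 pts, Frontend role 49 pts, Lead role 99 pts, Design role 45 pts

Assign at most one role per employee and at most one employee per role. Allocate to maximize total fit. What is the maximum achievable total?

Max total: 409 pts

Optimal: Kapoor→Frontend role (88 pts), Bakr→QA role (79 pts), Petrov→Backend role (53 pts), Jensen→Design role (90 pts), Osei→Lead role (99 pts) — total 88+79+53+90+99 = 409 pts.
Column-greedy (each role in turn goes to its best remaining employee) gives 336 pts, worse by 73.
Next-best assignment: Kapoor→Lead role, Bakr→QA role, Petrov→Frontend role, Jensen→Design role, Osei→Backend role = 407 pts.
Checked against all permutations: 409 pts is optimal.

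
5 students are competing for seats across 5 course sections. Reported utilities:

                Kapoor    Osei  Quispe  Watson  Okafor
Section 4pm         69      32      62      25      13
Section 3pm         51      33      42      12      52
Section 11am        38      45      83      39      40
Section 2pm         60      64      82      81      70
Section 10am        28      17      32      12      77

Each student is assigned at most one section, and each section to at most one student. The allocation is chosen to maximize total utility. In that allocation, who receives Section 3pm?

Osei receives Section 3pm.

This is the linear assignment problem.
Optimal: Kapoor→Section 4pm (69 points), Osei→Section 3pm (33 points), Quispe→Section 11am (83 points), Watson→Section 2pm (81 points), Okafor→Section 10am (77 points) — total 69+33+83+81+77 = 343 points.
Row-greedy (each student in turn takes its best remaining section) gives 305 points, worse by 38.
Next-best assignment: Kapoor→Section 3pm, Osei→Section 4pm, Quispe→Section 11am, Watson→Section 2pm, Okafor→Section 10am = 324 points.
Swapping Kapoor↔Watson (Kapoor→Section 2pm 60 points, Watson→Section 4pm 25 points) loses 65.
No other one-to-one assignment exceeds 343 points.
Osei's own top section is Section 2pm (64 points), but forcing Osei→Section 2pm and reassigning the rest optimally gives only 305 points — worse by 38.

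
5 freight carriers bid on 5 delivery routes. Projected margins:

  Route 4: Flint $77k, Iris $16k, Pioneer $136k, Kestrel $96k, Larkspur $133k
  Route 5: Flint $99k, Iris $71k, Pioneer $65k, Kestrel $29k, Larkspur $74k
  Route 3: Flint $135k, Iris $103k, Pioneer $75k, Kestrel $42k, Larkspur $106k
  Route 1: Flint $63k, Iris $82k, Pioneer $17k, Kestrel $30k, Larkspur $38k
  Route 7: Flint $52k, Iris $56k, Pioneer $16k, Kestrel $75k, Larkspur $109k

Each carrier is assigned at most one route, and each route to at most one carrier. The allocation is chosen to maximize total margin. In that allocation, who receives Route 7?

Optimal: Flint→Route 3 ($135k), Iris→Route 1 ($82k), Pioneer→Route 4 ($136k), Kestrel→Route 7 ($75k), Larkspur→Route 5 ($74k) — total 135+82+136+75+74 = $502k.
Column-greedy (each route in turn goes to its best remaining carrier) gives $498k, worse by 4.
Next-best assignment: Flint→Route 5, Iris→Route 1, Pioneer→Route 4, Kestrel→Route 7, Larkspur→Route 3 = $498k.
Swapping Pioneer↔Kestrel (Pioneer→Route 7 $16k, Kestrel→Route 4 $96k) loses 99.
Every other assignment is strictly worse.
Kestrel's own top route is Route 4 ($96k), but forcing Kestrel→Route 4 and reassigning the rest optimally gives only $487k — worse by 15.

Kestrel receives Route 7.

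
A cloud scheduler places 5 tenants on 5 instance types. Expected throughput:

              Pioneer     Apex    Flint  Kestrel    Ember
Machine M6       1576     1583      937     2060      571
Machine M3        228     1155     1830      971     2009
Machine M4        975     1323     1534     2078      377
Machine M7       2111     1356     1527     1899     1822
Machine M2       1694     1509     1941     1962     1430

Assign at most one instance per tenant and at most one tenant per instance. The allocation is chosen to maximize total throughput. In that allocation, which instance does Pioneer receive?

Pioneer receives Machine M7.

Optimal: Pioneer→Machine M7 (2111 ops/s), Apex→Machine M6 (1583 ops/s), Flint→Machine M2 (1941 ops/s), Kestrel→Machine M4 (2078 ops/s), Ember→Machine M3 (2009 ops/s) — total 2111+1583+1941+2078+2009 = 9722 ops/s.
Column-greedy (each instance in turn goes to its best remaining tenant) gives 9223 ops/s, worse by 499.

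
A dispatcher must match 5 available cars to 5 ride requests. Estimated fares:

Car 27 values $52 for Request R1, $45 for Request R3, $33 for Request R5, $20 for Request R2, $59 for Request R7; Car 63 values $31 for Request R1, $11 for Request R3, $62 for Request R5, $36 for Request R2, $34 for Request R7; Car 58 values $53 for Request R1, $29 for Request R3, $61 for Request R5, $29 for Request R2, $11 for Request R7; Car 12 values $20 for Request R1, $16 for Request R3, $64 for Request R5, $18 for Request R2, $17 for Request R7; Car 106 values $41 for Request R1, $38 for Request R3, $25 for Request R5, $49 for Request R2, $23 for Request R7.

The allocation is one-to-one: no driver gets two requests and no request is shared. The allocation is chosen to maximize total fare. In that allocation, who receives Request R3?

Car 106 receives Request R3.

Optimal: Car 27→Request R7 ($59), Car 63→Request R2 ($36), Car 58→Request R1 ($53), Car 12→Request R5 ($64), Car 106→Request R3 ($38) — total 59+36+53+64+38 = $250.
Column-greedy (each request in turn goes to its best remaining driver) gives $245, worse by 5.
Every other assignment is strictly worse.
Car 106's own top request is Request R2 ($49), but forcing Car 106→Request R2 and reassigning the rest optimally gives only $245 — worse by 5.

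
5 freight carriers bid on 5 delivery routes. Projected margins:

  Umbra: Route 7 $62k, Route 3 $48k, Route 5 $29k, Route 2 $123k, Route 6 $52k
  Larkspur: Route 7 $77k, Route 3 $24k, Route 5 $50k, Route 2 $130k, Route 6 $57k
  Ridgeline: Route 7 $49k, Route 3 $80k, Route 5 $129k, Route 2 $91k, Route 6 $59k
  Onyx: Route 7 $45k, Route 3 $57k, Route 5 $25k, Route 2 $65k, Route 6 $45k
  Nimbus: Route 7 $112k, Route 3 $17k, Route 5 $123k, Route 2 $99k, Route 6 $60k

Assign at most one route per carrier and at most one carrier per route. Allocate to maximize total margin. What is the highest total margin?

Max total: $480k

Optimal: Umbra→Route 6 ($52k), Larkspur→Route 2 ($130k), Ridgeline→Route 5 ($129k), Onyx→Route 3 ($57k), Nimbus→Route 7 ($112k) — total 52+130+129+57+112 = $480k.
Column-greedy (each route in turn goes to its best remaining carrier) gives $410k, worse by 70.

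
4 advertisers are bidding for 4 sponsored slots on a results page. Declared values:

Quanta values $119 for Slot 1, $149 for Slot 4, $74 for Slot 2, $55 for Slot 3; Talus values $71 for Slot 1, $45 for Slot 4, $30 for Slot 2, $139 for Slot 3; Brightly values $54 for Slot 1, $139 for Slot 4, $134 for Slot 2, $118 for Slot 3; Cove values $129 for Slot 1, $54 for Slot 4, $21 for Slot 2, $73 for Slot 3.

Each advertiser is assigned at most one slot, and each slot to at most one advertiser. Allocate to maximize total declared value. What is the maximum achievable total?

Max total: $551

Optimal: Quanta→Slot 4 ($149), Talus→Slot 3 ($139), Brightly→Slot 2 ($134), Cove→Slot 1 ($129) — total 149+139+134+129 = $551.
Swapping Brightly↔Talus (Brightly→Slot 3 $118, Talus→Slot 2 $30) loses 125.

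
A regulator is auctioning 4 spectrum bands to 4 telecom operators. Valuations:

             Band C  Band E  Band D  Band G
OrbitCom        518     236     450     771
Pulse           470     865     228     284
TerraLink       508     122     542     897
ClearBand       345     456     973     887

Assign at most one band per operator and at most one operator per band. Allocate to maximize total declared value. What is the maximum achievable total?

Treat this as an assignment problem: match each operator to one band.
Optimal: OrbitCom→Band C ($518M), Pulse→Band E ($865M), TerraLink→Band G ($897M), ClearBand→Band D ($973M) — total 518+865+897+973 = $3253M.
Row-greedy (each operator in turn takes its best remaining band) gives $2523M, worse by 730.
Every other assignment is strictly worse.

Maximum total: $3253M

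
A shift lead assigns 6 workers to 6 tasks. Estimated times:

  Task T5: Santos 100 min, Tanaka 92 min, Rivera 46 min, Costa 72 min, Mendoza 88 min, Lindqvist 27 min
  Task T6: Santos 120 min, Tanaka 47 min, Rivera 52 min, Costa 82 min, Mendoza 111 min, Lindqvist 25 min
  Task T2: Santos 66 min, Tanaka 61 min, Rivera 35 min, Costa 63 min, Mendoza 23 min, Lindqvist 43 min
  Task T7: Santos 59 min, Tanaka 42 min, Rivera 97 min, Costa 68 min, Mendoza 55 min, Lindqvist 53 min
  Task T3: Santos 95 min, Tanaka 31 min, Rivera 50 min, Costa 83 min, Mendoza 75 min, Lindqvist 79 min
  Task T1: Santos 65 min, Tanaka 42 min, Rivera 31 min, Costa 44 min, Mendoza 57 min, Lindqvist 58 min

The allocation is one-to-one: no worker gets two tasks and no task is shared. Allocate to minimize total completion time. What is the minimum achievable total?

Minimum total: 228 min

This is the linear assignment problem.
Optimal: Santos→Task T7 (59 min), Tanaka→Task T3 (31 min), Rivera→Task T5 (46 min), Costa→Task T1 (44 min), Mendoza→Task T2 (23 min), Lindqvist→Task T6 (25 min) — total 59+31+46+44+23+25 = 228 min.
Row-greedy (each worker in turn takes its cheapest remaining task) gives 297 min, worse by 69.
Next-best assignment: Santos→Task T7, Tanaka→Task T3, Rivera→Task T6, Costa→Task T1, Mendoza→Task T2, Lindqvist→Task T5 = 236 min.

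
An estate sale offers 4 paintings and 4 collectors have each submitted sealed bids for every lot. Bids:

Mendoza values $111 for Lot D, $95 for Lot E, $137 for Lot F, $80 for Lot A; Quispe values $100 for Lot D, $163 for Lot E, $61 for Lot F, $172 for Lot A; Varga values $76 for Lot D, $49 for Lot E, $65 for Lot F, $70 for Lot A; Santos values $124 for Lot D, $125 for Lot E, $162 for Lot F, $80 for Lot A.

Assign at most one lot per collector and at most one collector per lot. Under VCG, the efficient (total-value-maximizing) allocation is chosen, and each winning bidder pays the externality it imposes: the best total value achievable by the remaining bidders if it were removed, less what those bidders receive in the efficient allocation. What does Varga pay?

Efficient allocation: Mendoza→Lot F ($137), Quispe→Lot A ($172), Varga→Lot D ($76), Santos→Lot E ($125); total welfare W = $510.
Varga receives Lot D at value $76, so the others get W − 76 = $434.
Without Varga: best allocation of the remaining 3 bidders over all 4 lots is Mendoza→Lot D ($111), Quispe→Lot A ($172), Santos→Lot F ($162), total $445.
VCG payment = (others' best without Varga) − (others' welfare with Varga) = 445 − 434 = $11.

Varga pays $11.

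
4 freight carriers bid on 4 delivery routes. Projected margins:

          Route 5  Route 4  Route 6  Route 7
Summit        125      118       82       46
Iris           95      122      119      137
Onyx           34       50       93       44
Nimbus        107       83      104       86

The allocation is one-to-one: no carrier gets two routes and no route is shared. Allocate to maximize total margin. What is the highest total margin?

Optimal: Summit→Route 4 ($118k), Iris→Route 7 ($137k), Onyx→Route 6 ($93k), Nimbus→Route 5 ($107k) — total 118+137+93+107 = $455k.
Column-greedy (each route in turn goes to its best remaining carrier) gives $395k, worse by 60.
Next-best assignment: Summit→Route 5, Iris→Route 7, Onyx→Route 6, Nimbus→Route 4 = $438k.

Maximum total: $455k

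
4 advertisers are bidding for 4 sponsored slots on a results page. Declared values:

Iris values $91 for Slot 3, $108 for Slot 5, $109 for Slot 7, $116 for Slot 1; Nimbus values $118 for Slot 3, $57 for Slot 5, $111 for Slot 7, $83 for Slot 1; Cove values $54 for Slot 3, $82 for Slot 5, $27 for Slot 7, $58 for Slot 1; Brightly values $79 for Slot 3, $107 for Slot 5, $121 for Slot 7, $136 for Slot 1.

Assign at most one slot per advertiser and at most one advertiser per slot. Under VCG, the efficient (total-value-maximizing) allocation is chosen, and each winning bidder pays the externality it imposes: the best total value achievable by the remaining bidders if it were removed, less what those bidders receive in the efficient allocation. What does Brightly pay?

Efficient allocation: Iris→Slot 7 ($109), Nimbus→Slot 3 ($118), Cove→Slot 5 ($82), Brightly→Slot 1 ($136); total welfare W = $445.
Brightly receives Slot 1 at value $136, so the others get W − 136 = $309.
Without Brightly: best allocation of the remaining 3 bidders over all 4 slots is Iris→Slot 1 ($116), Nimbus→Slot 3 ($118), Cove→Slot 5 ($82), total $316.
VCG payment = (others' best without Brightly) − (others' welfare with Brightly) = 316 − 309 = $7.

Brightly pays $7.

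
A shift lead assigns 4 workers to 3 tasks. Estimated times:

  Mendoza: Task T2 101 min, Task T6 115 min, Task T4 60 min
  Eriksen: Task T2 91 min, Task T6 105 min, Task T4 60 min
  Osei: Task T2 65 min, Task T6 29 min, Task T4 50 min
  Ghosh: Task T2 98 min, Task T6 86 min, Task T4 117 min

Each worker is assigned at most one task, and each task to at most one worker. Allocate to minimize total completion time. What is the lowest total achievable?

Optimal: Eriksen→Task T2 (91 min), Osei→Task T6 (29 min), Mendoza→Task T4 (60 min) — total 91+29+60 = 180 min.
Column-greedy (each task in turn goes to its cheapest remaining worker) gives 211 min, worse by 31.
Next-best assignment: Ghosh→Task T2, Osei→Task T6, Mendoza→Task T4 = 187 min.
Swapping Eriksen↔Mendoza (Eriksen→Task T4 60 min, Mendoza→Task T2 101 min) adds 10.
No other one-to-one assignment undercuts 180 min.

Minimum total: 180 min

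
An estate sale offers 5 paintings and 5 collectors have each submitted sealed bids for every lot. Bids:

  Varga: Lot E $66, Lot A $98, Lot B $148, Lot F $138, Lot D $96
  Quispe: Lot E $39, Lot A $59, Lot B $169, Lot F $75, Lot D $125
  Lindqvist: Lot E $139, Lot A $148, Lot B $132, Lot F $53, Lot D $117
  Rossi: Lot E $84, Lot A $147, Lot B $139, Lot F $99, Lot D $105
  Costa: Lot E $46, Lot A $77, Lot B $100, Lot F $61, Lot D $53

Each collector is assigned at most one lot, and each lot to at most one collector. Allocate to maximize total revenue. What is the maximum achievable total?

This is the linear assignment problem.
Optimal: Varga→Lot F ($138), Quispe→Lot D ($125), Lindqvist→Lot E ($139), Rossi→Lot A ($147), Costa→Lot B ($100) — total 138+125+139+147+100 = $649.
Row-greedy (each collector in turn takes its best remaining lot) gives $566, worse by 83.
Swapping Rossi↔Lindqvist (Rossi→Lot E $84, Lindqvist→Lot A $148) loses 54.
Checked against all permutations: $649 is optimal.

Maximum total: $649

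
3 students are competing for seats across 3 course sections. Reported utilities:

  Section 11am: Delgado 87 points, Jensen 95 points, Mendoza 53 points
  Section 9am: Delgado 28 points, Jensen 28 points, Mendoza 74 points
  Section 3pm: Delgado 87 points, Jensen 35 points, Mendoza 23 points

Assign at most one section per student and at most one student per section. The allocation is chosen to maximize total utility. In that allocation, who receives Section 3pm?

Delgado receives Section 3pm.

This is the linear assignment problem.
Optimal: Delgado→Section 3pm (87 points), Jensen→Section 11am (95 points), Mendoza→Section 9am (74 points) — total 87+95+74 = 256 points.
Row-greedy (each student in turn takes its best remaining section) gives 196 points, worse by 60.
Next-best assignment: Delgado→Section 11am, Jensen→Section 3pm, Mendoza→Section 9am = 196 points.
Delgado's own top section is Section 11am (87 points), but forcing Delgado→Section 11am and reassigning the rest optimally gives only 196 points — worse by 60.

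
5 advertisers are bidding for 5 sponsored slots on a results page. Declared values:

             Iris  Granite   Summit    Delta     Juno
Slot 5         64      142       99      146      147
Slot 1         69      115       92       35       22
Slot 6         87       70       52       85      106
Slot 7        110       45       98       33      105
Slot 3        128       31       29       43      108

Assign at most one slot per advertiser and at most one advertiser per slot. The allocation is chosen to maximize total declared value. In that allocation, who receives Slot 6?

Optimal: Iris→Slot 3 ($128), Granite→Slot 1 ($115), Summit→Slot 7 ($98), Delta→Slot 5 ($146), Juno→Slot 6 ($106) — total 128+115+98+146+106 = $593.
Row-greedy (each advertiser in turn takes its best remaining slot) gives $475, worse by 118.
Next-best assignment: Iris→Slot 3, Granite→Slot 1, Summit→Slot 7, Delta→Slot 6, Juno→Slot 5 = $573.
Checked against all permutations: $593 is optimal.
Juno's own top slot is Slot 5 ($147), but forcing Juno→Slot 5 and reassigning the rest optimally gives only $573 — worse by 20.

Juno receives Slot 6.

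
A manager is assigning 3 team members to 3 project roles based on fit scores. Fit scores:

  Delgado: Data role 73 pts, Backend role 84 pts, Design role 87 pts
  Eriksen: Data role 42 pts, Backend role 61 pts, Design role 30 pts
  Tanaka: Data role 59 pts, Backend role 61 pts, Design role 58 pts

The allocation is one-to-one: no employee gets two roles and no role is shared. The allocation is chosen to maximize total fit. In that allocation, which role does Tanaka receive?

Tanaka receives Data role.

Treat this as an assignment problem: match each employee to one role.
Optimal: Delgado→Design role (87 pts), Eriksen→Backend role (61 pts), Tanaka→Data role (59 pts) — total 87+61+59 = 207 pts.
Column-greedy (each role in turn goes to its best remaining employee) gives 192 pts, worse by 15.
Checked against all permutations: 207 pts is optimal.
Tanaka's own top role is Backend role (61 pts), but forcing Tanaka→Backend role and reassigning the rest optimally gives only 190 pts — worse by 17.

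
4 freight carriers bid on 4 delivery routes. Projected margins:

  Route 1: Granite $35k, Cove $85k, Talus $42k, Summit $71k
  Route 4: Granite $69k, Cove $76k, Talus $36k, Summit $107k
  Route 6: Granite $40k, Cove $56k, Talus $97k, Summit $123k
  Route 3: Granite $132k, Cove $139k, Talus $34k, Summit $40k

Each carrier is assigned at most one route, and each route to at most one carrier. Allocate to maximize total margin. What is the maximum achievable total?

Maximum total: $421k

Optimal: Granite→Route 3 ($132k), Cove→Route 1 ($85k), Talus→Route 6 ($97k), Summit→Route 4 ($107k) — total 132+85+97+107 = $421k.
Max-entry greedy (repeatedly take the single best remaining cell) gives $373k, worse by 48.
Next-best assignment: Granite→Route 1, Cove→Route 3, Talus→Route 6, Summit→Route 4 = $378k.
Checked against all permutations: $421k is optimal.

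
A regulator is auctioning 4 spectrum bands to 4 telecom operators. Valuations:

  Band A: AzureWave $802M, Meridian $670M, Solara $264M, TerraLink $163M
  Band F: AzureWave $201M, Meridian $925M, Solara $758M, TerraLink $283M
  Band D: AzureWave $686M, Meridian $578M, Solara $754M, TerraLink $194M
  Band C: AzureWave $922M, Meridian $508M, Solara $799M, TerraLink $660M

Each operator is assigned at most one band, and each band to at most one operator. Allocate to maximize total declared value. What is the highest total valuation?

Optimal: AzureWave→Band A ($802M), Meridian→Band F ($925M), Solara→Band D ($754M), TerraLink→Band C ($660M) — total 802+925+754+660 = $3141M.
Row-greedy (each operator in turn takes its best remaining band) gives $2764M, worse by 377.

Max total: $3141M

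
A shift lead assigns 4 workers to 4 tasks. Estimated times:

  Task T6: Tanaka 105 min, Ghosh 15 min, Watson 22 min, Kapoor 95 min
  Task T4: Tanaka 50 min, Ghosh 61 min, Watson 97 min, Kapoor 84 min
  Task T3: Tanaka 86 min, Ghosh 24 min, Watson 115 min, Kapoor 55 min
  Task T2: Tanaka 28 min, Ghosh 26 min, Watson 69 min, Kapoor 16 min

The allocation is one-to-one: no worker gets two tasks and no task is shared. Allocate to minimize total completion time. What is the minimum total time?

Min total: 112 min

Treat this as an assignment problem: match each worker to one task.
Optimal: Tanaka→Task T4 (50 min), Ghosh→Task T3 (24 min), Watson→Task T6 (22 min), Kapoor→Task T2 (16 min) — total 50+24+22+16 = 112 min.
Next-best assignment: Tanaka→Task T4, Ghosh→Task T2, Watson→Task T6, Kapoor→Task T3 = 153 min.
Every other assignment is strictly worse.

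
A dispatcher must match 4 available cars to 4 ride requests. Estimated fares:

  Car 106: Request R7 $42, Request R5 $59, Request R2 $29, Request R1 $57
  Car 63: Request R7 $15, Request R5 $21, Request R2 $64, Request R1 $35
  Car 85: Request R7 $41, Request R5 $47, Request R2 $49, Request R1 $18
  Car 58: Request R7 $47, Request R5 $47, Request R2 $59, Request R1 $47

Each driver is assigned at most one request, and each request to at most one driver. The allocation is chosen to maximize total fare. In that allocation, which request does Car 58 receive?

Optimal: Car 106→Request R1 ($57), Car 63→Request R2 ($64), Car 85→Request R5 ($47), Car 58→Request R7 ($47) — total 57+64+47+47 = $215.
Row-greedy (each driver in turn takes its best remaining request) gives $211, worse by 4.
Next-best assignment: Car 106→Request R5, Car 63→Request R2, Car 85→Request R7, Car 58→Request R1 = $211.
Car 58's own top request is Request R2 ($59), but forcing Car 58→Request R2 and reassigning the rest optimally gives only $194 — worse by 21.

Car 58 receives Request R7.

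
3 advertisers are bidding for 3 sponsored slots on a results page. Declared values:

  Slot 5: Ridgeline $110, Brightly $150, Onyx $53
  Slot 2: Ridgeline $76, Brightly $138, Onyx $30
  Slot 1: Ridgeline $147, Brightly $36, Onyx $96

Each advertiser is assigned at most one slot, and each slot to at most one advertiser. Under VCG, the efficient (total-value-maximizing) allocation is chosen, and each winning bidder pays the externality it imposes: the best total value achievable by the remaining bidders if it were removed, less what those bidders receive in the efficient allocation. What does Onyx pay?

Efficient allocation: Ridgeline→Slot 5 ($110), Brightly→Slot 2 ($138), Onyx→Slot 1 ($96); total welfare W = $344.
Onyx receives Slot 1 at value $96, so the others get W − 96 = $248.
Without Onyx: best allocation of the remaining 2 bidders over all 3 slots is Ridgeline→Slot 1 ($147), Brightly→Slot 5 ($150), total $297.
VCG payment = (others' best without Onyx) − (others' welfare with Onyx) = 297 − 248 = $49.

Onyx pays $49.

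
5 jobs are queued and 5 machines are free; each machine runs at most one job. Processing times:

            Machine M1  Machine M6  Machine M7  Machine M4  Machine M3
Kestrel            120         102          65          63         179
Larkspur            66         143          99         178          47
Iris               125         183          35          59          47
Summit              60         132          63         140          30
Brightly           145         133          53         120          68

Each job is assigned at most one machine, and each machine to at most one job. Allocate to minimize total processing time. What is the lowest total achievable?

Optimal: Kestrel→Machine M6 (102 min), Larkspur→Machine M1 (66 min), Iris→Machine M4 (59 min), Summit→Machine M3 (30 min), Brightly→Machine M7 (53 min) — total 102+66+59+30+53 = 310 min.
Min-entry greedy (repeatedly take the single cheapest remaining cell) gives 327 min, worse by 17.
Next-best assignment: Kestrel→Machine M6, Larkspur→Machine M3, Iris→Machine M4, Summit→Machine M1, Brightly→Machine M7 = 321 min.
No other one-to-one assignment undercuts 310 min.

Minimum total: 310 min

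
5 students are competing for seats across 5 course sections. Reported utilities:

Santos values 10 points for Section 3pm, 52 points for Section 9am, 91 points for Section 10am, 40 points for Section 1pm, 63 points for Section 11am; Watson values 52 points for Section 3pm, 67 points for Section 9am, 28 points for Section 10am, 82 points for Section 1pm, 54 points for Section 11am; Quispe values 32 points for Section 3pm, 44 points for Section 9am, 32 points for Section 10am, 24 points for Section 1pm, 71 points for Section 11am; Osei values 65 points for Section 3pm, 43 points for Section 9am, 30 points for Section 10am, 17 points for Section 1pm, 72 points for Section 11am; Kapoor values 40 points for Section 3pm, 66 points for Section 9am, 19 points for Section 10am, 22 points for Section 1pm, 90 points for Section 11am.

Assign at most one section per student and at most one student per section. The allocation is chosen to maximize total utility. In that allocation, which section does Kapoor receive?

Kapoor receives Section 9am.

Treat this as an assignment problem: match each student to one section.
Optimal: Santos→Section 10am (91 points), Watson→Section 1pm (82 points), Quispe→Section 11am (71 points), Osei→Section 3pm (65 points), Kapoor→Section 9am (66 points) — total 91+82+71+65+66 = 375 points.
Max-entry greedy (repeatedly take the single best remaining cell) gives 372 points, worse by 3.
Swapping Santos↔Kapoor (Santos→Section 9am 52 points, Kapoor→Section 10am 19 points) loses 86.
No other one-to-one assignment exceeds 375 points.
Kapoor's own top section is Section 11am (90 points), but forcing Kapoor→Section 11am and reassigning the rest optimally gives only 372 points — worse by 3.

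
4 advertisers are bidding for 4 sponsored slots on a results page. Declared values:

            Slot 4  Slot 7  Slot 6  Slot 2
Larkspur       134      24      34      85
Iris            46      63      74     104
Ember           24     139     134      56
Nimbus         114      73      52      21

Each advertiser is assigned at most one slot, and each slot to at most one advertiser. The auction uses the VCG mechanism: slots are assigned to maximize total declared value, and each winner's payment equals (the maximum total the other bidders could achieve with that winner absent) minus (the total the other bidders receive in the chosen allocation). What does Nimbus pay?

Efficient allocation: Larkspur→Slot 4 ($134), Iris→Slot 2 ($104), Ember→Slot 6 ($134), Nimbus→Slot 7 ($73); total welfare W = $445.
Nimbus receives Slot 7 at value $73, so the others get W − 73 = $372.
Without Nimbus: best allocation of the remaining 3 bidders over all 4 slots is Larkspur→Slot 4 ($134), Iris→Slot 2 ($104), Ember→Slot 7 ($139), total $377.
VCG payment = (others' best without Nimbus) − (others' welfare with Nimbus) = 377 − 372 = $5.

Nimbus pays $5.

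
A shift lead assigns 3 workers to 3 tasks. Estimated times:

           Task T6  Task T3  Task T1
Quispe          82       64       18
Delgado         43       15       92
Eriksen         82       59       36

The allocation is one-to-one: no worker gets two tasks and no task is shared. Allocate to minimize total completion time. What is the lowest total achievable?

Min total: 115 min

Treat this as an assignment problem: match each worker to one task.
Optimal: Quispe→Task T1 (18 min), Delgado→Task T3 (15 min), Eriksen→Task T6 (82 min) — total 18+15+82 = 115 min.
Column-greedy (each task in turn goes to its cheapest remaining worker) gives 120 min, worse by 5.
Next-best assignment: Quispe→Task T1, Delgado→Task T6, Eriksen→Task T3 = 120 min.
Swapping Delgado↔Quispe (Delgado→Task T1 92 min, Quispe→Task T3 64 min) adds 123.
Every other assignment is strictly worse.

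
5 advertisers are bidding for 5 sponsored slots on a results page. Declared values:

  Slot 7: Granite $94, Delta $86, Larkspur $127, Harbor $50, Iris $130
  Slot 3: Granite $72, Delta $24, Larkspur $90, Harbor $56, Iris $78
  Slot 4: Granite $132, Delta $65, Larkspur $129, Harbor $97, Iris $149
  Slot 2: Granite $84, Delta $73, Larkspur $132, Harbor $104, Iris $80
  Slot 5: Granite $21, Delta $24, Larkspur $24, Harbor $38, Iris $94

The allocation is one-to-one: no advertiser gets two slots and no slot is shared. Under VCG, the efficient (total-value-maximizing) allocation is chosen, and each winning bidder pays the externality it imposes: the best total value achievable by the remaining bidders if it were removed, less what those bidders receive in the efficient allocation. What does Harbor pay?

Harbor pays $42.

Efficient allocation: Granite→Slot 4 ($132), Delta→Slot 7 ($86), Larkspur→Slot 3 ($90), Harbor→Slot 2 ($104), Iris→Slot 5 ($94); total welfare W = $506.
Harbor receives Slot 2 at value $104, so the others get W − 104 = $402.
Without Harbor: best allocation of the remaining 4 bidders over all 5 slots is Granite→Slot 4 ($132), Delta→Slot 7 ($86), Larkspur→Slot 2 ($132), Iris→Slot 5 ($94), total $444.
VCG payment = (others' best without Harbor) − (others' welfare with Harbor) = 444 − 402 = $42.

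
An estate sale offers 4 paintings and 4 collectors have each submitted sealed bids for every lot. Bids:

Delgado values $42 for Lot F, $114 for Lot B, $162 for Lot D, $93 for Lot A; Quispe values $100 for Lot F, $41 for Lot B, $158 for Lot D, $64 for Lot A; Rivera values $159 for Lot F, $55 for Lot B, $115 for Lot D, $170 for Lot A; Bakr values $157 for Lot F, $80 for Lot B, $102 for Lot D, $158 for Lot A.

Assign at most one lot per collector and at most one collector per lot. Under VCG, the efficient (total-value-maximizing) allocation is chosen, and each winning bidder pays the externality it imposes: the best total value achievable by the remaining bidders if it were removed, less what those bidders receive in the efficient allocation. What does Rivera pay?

Efficient allocation: Delgado→Lot B ($114), Quispe→Lot D ($158), Rivera→Lot A ($170), Bakr→Lot F ($157); total welfare W = $599.
Rivera receives Lot A at value $170, so the others get W − 170 = $429.
Without Rivera: best allocation of the remaining 3 bidders over all 4 lots is Delgado→Lot B ($114), Quispe→Lot D ($158), Bakr→Lot A ($158), total $430.
VCG payment = (others' best without Rivera) − (others' welfare with Rivera) = 430 − 429 = $1.

Rivera pays $1.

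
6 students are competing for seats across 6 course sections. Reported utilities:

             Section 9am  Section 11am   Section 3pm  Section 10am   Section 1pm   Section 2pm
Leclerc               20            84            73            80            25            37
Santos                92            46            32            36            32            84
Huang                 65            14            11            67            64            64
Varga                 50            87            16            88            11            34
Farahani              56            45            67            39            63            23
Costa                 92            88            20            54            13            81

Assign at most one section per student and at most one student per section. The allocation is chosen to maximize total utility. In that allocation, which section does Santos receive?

This is a one-to-one assignment (maximum-weight bipartite matching).
Optimal: Leclerc→Section 11am (84 points), Santos→Section 2pm (84 points), Huang→Section 1pm (64 points), Varga→Section 10am (88 points), Farahani→Section 3pm (67 points), Costa→Section 9am (92 points) — total 84+84+64+88+67+92 = 479 points.
Next-best assignment: Leclerc→Section 11am, Santos→Section 9am, Huang→Section 1pm, Varga→Section 10am, Farahani→Section 3pm, Costa→Section 2pm = 476 points.
Santos's own top section is Section 9am (92 points), but forcing Santos→Section 9am and reassigning the rest optimally gives only 476 points — worse by 3.

Santos receives Section 2pm.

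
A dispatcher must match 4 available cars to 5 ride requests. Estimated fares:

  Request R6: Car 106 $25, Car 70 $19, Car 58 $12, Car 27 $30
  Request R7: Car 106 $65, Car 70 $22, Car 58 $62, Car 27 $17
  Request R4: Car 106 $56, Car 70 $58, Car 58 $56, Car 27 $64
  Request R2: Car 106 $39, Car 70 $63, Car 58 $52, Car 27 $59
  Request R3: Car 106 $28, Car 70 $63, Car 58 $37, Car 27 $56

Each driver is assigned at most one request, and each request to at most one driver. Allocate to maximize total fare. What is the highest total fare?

Max total: $244

Optimal: Car 106→Request R7 ($65), Car 70→Request R3 ($63), Car 58→Request R2 ($52), Car 27→Request R4 ($64) — total 65+63+52+64 = $244.
Next-best assignment: Car 106→Request R7, Car 70→Request R3, Car 58→Request R4, Car 27→Request R2 = $243.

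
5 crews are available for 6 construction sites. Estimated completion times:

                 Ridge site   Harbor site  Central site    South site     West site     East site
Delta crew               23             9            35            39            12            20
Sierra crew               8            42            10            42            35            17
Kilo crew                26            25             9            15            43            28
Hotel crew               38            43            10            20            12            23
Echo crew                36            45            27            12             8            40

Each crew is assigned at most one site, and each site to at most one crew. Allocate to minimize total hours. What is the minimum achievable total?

Min total: 50 hours

Optimal: Delta crew→Harbor site (9 hours), Sierra crew→Ridge site (8 hours), Kilo crew→Central site (9 hours), Hotel crew→West site (12 hours), Echo crew→South site (12 hours) — total 9+8+9+12+12 = 50 hours.
Min-entry greedy (repeatedly take the single cheapest remaining cell) gives 54 hours, worse by 4.
Checked against all permutations: 50 hours is optimal.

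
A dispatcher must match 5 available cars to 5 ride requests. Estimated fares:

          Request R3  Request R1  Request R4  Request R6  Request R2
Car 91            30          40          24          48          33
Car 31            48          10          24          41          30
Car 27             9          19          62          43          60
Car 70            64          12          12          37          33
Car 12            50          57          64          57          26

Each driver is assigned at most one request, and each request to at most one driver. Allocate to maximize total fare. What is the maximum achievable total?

Maximum total: $269

Optimal: Car 91→Request R1 ($40), Car 31→Request R6 ($41), Car 27→Request R2 ($60), Car 70→Request R3 ($64), Car 12→Request R4 ($64) — total 40+41+60+64+64 = $269.
Max-entry greedy (repeatedly take the single best remaining cell) gives $246, worse by 23.
Swapping Car 91↔Car 27 (Car 91→Request R2 $33, Car 27→Request R1 $19) loses 48.
Every other assignment is strictly worse.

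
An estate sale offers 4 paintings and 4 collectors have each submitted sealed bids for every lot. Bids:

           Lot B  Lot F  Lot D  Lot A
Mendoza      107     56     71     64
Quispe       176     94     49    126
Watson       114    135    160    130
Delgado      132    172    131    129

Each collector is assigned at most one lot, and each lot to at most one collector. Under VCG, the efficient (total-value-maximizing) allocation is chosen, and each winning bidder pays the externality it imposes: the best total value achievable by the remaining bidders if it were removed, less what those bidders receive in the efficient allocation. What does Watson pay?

Efficient allocation: Mendoza→Lot A ($64), Quispe→Lot B ($176), Watson→Lot D ($160), Delgado→Lot F ($172); total welfare W = $572.
Watson receives Lot D at value $160, so the others get W − 160 = $412.
Without Watson: best allocation of the remaining 3 bidders over all 4 lots is Mendoza→Lot D ($71), Quispe→Lot B ($176), Delgado→Lot F ($172), total $419.
VCG payment = (others' best without Watson) − (others' welfare with Watson) = 419 − 412 = $7.

Watson pays $7.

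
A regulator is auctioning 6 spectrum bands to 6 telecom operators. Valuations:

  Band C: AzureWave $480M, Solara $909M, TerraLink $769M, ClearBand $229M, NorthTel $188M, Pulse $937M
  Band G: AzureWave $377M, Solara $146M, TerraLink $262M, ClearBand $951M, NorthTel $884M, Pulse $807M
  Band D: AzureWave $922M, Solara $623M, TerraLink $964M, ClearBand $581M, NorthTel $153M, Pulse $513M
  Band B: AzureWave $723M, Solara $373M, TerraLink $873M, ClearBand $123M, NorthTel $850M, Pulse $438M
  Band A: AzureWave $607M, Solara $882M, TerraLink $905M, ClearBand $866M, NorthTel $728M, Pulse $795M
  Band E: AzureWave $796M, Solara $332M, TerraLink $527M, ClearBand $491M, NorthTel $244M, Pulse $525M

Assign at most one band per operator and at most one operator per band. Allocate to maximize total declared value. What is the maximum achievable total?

Maximum total: $5380M

Optimal: AzureWave→Band E ($796M), Solara→Band A ($882M), TerraLink→Band D ($964M), ClearBand→Band G ($951M), NorthTel→Band B ($850M), Pulse→Band C ($937M) — total 796+882+964+951+850+937 = $5380M.
Row-greedy (each operator in turn takes its best remaining band) gives $5062M, worse by 318.
Next-best assignment: AzureWave→Band E, Solara→Band C, TerraLink→Band D, ClearBand→Band G, NorthTel→Band B, Pulse→Band A = $5265M.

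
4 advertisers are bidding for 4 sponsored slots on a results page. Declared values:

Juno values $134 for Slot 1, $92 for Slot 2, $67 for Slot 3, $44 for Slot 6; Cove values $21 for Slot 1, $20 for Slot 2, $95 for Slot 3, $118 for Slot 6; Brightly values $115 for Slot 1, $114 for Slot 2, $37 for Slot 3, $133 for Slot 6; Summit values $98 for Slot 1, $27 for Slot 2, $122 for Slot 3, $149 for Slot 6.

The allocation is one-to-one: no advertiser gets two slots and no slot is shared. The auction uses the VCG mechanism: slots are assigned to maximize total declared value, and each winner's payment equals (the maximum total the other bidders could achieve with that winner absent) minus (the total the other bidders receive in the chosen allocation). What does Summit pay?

Efficient allocation: Juno→Slot 1 ($134), Cove→Slot 3 ($95), Brightly→Slot 2 ($114), Summit→Slot 6 ($149); total welfare W = $492.
Summit receives Slot 6 at value $149, so the others get W − 149 = $343.
Without Summit: best allocation of the remaining 3 bidders over all 4 slots is Juno→Slot 1 ($134), Cove→Slot 6 ($118), Brightly→Slot 2 ($114), total $366.
VCG payment = (others' best without Summit) − (others' welfare with Summit) = 366 − 343 = $23.

Summit pays $23.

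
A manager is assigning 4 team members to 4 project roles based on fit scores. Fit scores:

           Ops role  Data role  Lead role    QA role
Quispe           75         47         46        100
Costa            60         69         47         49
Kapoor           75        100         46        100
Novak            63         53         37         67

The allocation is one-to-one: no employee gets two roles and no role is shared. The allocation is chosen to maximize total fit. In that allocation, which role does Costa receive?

Costa receives Lead role.

This is the linear assignment problem.
Optimal: Quispe→QA role (100 pts), Costa→Lead role (47 pts), Kapoor→Data role (100 pts), Novak→Ops role (63 pts) — total 100+47+100+63 = 310 pts.
Column-greedy (each role in turn goes to its best remaining employee) gives 289 pts, worse by 21.
Costa's own top role is Data role (69 pts), but forcing Costa→Data role and reassigning the rest optimally gives only 281 pts — worse by 29.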